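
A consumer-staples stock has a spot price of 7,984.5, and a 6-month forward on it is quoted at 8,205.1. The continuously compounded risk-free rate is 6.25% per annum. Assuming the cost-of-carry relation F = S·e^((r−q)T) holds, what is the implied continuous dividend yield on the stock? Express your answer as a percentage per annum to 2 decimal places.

0.80%

From F = S·e^((r−q)T): (r − q) = ln(F/S)/T
ln(8205.1/7984.5) = ln(1.027629) = 0.027254
(r − q) = 0.027254 / (6/12) = 0.054508
q = r − ln(F/S)/T = 0.0625 − 0.054508 = 0.007992
q = 0.80%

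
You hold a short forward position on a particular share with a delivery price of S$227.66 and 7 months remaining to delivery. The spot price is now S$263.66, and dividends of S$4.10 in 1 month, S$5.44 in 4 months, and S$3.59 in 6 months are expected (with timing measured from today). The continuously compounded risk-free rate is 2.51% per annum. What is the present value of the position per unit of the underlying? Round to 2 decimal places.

PV(remaining dividends) I = 4.10·e^(−0.0251·1/12) + 5.44·e^(−0.0251·4/12) + 3.59·e^(−0.0251·6/12) = 13.0313
Current forward F = (S − I)·e^(rT) = (263.66 − 13.0313)·e^(0.0251·7/12) = 250.6287 × 1.014749 = 254.3252
Value (long) = (F − K)·e^(−rT) = (254.3252 − 227.66) × 0.985465 = 26.2776
Short position value = −(long value) = -S$26.28

-S$26.28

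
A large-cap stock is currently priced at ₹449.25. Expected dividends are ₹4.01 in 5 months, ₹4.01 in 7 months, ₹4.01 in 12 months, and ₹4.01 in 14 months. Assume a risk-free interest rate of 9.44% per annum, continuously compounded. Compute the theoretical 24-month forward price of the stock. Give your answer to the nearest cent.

PV(dividends) I = 4.01·e^(−0.0944·5/12) + 4.01·e^(−0.0944·7/12) + 4.01·e^(−0.0944·12/12) + 4.01·e^(−0.0944·14/12)
I = 3.8553 + 3.7952 + 3.6488 + 3.5918 = 14.8911
F = (S − I)·e^(rT) = (449.25 − 14.8911) · e^(0.0944·24/12)
= 434.3589 · e^0.188800 = 434.3589 × 1.207799 = ₹524.62

₹524.62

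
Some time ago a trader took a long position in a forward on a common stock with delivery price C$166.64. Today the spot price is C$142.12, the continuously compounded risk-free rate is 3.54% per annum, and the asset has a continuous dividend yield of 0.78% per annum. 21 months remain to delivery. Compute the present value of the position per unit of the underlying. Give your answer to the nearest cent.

-C$16.44

Current fair forward for the remaining 21 months: F = S·e^((r − q)·T), (r − q) = 0.0354 − 0.0078 = 0.0276
F = 142.12 · e^(0.0276 × 21/12) = 142.12 × 1.049485 = 149.1528
Value of long forward = (F − K)·e^(−rT) = (149.1528 − 166.64) · e^(−0.0354·21/12)
= -17.4872 × 0.939930 = -16.44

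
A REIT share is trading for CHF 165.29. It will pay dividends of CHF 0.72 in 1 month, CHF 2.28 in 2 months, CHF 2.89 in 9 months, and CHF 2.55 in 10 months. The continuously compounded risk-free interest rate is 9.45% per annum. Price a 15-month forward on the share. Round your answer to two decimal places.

CHF 177.00

PV(dividends) I = 0.72·e^(−0.0945·1/12) + 2.28·e^(−0.0945·2/12) + 2.89·e^(−0.0945·9/12) + 2.55·e^(−0.0945·10/12)
I = 0.7144 + 2.2444 + 2.6923 + 2.3569 = 8.0080
F = (S − I)·e^(rT) = (165.29 − 8.0080) · e^(0.0945·15/12)
= 157.2820 · e^0.118125 = 157.2820 × 1.125385 = CHF 177.00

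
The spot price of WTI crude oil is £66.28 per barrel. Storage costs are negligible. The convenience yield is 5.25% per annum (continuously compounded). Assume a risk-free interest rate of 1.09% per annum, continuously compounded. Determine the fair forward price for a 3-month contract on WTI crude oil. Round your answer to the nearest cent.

£65.59 per barrel

Net carry = r + u − y = 0.0109 + 0.0000 − 0.0525 = -0.0416
F = S·e^((r+u−y)T) = 66.28 · e^(-0.0416 × 3/12) = 66.28 · e^-0.010400
= 66.28 × 0.989654 = £65.59 per barrel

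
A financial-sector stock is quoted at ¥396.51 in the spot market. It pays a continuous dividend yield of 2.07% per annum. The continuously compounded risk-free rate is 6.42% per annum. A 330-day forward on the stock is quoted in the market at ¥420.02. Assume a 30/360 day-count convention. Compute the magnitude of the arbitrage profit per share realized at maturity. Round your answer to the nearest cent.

¥7.38 per share

Fair forward: F* = S·e^(carry·T), with carry = (r − q) = 0.0642 − 0.0207 = 0.0435
F* = 396.51 · e^(0.0435 × 330/360) = 396.51 · e^0.039875 = 396.51 × 1.040681 = ¥412.6404
Market ¥420.02 > fair ¥412.6404: forward overpriced → cash-and-carry (buy spot, short the forward).
At maturity, profit = |F_mkt − F*| = |420.02 − 412.6404| = ¥7.38 per share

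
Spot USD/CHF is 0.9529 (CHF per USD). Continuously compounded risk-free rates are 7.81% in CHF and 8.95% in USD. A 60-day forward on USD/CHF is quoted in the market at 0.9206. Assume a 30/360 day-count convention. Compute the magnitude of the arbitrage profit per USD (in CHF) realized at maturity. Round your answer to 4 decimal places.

0.0305 per USD (in CHF)

Fair forward: F* = S·e^(carry·T), with carry = (r_CHF − r_USD) = 0.0781 − 0.0895 = -0.0114
F* = 0.9529 · e^(-0.0114 × 60/360) = 0.9529 · e^-0.001900 = 0.9529 × 0.998102 = 0.9511
Market 0.9206 < fair 0.9511: forward underpriced → reverse cash-and-carry (short spot, go long the forward).
At maturity, profit = |F_mkt − F*| = |0.9206 − 0.9511| = 0.0305 per USD (in CHF)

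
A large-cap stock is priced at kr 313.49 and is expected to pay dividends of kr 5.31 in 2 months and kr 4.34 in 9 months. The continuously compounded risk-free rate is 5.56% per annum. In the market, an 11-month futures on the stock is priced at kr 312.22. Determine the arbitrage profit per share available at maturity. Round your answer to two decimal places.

kr 7.75 per share

PV(dividends) I = 5.31·e^(−0.0556·2/12) + 4.34·e^(−0.0556·9/12) = 9.4238
Fair futures F* = (S − I)·e^(rT) = (313.49 − 9.4238)·e^0.050967 = 304.0662 × 1.052288 = 319.9652
Market kr 312.22 < fair 319.9652: forward underpriced → reverse cash-and-carry (short the stock, invest proceeds at r, pay the dividends, go long the forward).
Profit at T = |F_mkt − F*| = |312.22 − 319.9652| = kr 7.75 per share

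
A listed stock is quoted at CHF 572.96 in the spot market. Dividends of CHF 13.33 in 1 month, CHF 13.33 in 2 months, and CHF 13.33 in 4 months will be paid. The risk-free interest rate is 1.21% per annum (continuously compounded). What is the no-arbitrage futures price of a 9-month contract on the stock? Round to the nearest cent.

PV(dividends) I = 13.33·e^(−0.0121·1/12) + 13.33·e^(−0.0121·2/12) + 13.33·e^(−0.0121·4/12)
I = 13.3166 + 13.3031 + 13.2763 = 39.8960
F = (S − I)·e^(rT) = (572.96 − 39.8960) · e^(0.0121·9/12)
= 533.0640 · e^0.009075 = 533.0640 × 1.009116 = CHF 537.92

CHF 537.92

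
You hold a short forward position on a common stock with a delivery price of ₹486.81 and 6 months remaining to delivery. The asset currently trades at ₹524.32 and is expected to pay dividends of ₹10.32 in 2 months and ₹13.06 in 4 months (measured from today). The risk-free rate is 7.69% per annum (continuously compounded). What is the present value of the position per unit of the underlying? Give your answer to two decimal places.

PV(remaining dividends) I = 10.32·e^(−0.0769·2/12) + 13.06·e^(−0.0769·4/12) = 22.9181
Current forward F = (S − I)·e^(rT) = (524.32 − 22.9181)·e^(0.0769·6/12) = 501.4019 × 1.039199 = 521.0564
Value (long) = (F − K)·e^(−rT) = (521.0564 − 486.81) × 0.962280 = 32.9546
Short position value = −(long value) = -₹32.95

-₹32.95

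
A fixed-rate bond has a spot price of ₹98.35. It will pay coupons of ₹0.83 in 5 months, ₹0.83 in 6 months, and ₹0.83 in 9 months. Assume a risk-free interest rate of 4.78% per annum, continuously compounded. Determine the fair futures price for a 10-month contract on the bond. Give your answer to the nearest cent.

₹99.82

PV(coupons) I = 0.83·e^(−0.0478·5/12) + 0.83·e^(−0.0478·6/12) + 0.83·e^(−0.0478·9/12)
I = 0.8136 + 0.8104 + 0.8008 = 2.4248
F = (S − I)·e^(rT) = (98.35 − 2.4248) · e^(0.0478·10/12)
= 95.9252 · e^0.039833 = 95.9252 × 1.040637 = ₹99.82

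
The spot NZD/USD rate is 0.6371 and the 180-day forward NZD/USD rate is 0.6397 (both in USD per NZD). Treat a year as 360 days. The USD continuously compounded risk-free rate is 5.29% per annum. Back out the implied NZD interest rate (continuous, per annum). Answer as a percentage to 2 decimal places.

4.48%

F = S·e^((r_USD − r_NZD)T) ⇒ r_NZD = r_USD − ln(F/S)/T
ln(0.6397/0.6371) = 0.004073; /(180/360) = 0.008146
r_NZD = 0.0529 − 0.008146 = 0.044754
r_NZD = 4.48%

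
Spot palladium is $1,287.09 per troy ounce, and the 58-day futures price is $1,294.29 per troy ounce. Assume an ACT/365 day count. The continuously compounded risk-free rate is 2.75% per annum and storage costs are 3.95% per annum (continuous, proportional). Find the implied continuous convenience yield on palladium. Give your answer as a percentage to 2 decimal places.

F = S·e^((r+u−y)T) ⇒ (r+u−y) = ln(F/S)/T
ln(1294.29/1287.09) = 0.005578; /T ⇒ 0.035103
y = r + u − ln(F/S)/T = 0.0275 + 0.0395 − 0.035103 = 0.031897
y = 3.19%

3.19%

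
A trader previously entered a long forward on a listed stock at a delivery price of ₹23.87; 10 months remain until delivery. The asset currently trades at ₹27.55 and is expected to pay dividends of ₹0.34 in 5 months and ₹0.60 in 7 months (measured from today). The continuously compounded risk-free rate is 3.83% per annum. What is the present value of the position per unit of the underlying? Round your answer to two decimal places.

₹3.51

PV(remaining dividends) I = 0.34·e^(−0.0383·5/12) + 0.60·e^(−0.0383·7/12) = 0.9214
Current forward F = (S − I)·e^(rT) = (27.55 − 0.9214)·e^(0.0383·10/12) = 26.6286 × 1.032431 = 27.4922
Value (long) = (F − K)·e^(−rT) = (27.4922 − 23.87) × 0.968587 = 3.5084
Value = ₹3.51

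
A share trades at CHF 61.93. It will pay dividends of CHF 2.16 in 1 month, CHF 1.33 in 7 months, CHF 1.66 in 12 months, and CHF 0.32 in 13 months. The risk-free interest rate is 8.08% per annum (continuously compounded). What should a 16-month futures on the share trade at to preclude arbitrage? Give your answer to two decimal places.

CHF 63.14

PV(dividends) I = 2.16·e^(−0.0808·1/12) + 1.33·e^(−0.0808·7/12) + 1.66·e^(−0.0808·12/12) + 0.32·e^(−0.0808·13/12)
I = 2.1455 + 1.2688 + 1.5311 + 0.2932 = 5.2386
F = (S − I)·e^(rT) = (61.93 − 5.2386) · e^(0.0808·16/12)
= 56.6914 · e^0.107733 = 56.6914 × 1.113750 = CHF 63.14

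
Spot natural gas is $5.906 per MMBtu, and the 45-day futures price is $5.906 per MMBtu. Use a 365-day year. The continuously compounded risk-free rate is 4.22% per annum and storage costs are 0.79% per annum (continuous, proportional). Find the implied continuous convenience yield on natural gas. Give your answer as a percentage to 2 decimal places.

F = S·e^((r+u−y)T) ⇒ (r+u−y) = ln(F/S)/T
ln(5.906/5.906) = 0.000000; /T ⇒ 0.000000
y = r + u − ln(F/S)/T = 0.0422 + 0.0079 + 0.000000 = 0.050100
y = 5.01%

5.01%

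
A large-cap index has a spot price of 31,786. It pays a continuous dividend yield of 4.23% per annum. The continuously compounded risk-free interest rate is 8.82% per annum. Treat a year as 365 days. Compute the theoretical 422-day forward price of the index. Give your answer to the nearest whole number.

33,518

F = S·e^((r − q)T) = 31786 · e^((0.0882 − 0.0423) × 422/365)
= 31786 · e^0.053068 = 31786 × 1.054501
F = 33,518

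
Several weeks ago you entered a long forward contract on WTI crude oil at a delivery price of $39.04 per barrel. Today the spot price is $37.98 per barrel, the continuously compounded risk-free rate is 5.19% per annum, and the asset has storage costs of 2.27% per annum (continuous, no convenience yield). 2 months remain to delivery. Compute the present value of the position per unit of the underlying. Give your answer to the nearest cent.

Current fair forward for the remaining 2 months: F = S·e^((r + u)·T), (r + u) = 0.0519 + 0.0227 = 0.0746
F = 37.98 · e^(0.0746 × 2/12) = 37.98 × 1.012511 = 38.4552
Value of long forward = (F − K)·e^(−rT) = (38.4552 − 39.04) · e^(−0.0519·2/12)
= -0.5848 × 0.991387 = -0.58

-$0.58 per barrel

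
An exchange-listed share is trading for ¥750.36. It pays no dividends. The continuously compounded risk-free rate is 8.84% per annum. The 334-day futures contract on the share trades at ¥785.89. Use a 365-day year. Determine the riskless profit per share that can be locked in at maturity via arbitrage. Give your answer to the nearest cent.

¥27.69 per share

Fair futures: F* = S·e^(carry·T), with carry = r = 0.0884
F* = 750.36 · e^(0.0884 × 334/365) = 750.36 · e^0.080892 = 750.36 × 1.084254 = ¥813.5808
Market ¥785.89 < fair ¥813.5808: forward underpriced → reverse cash-and-carry (short spot, go long the forward).
At maturity, profit = |F_mkt − F*| = |785.89 − 813.5808| = ¥27.69 per share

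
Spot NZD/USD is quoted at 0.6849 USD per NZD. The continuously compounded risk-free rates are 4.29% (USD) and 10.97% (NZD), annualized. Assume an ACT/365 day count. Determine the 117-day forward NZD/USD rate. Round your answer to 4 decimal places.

0.6704

F = S·e^((r_USD − r_NZD)T) = 0.6849 · e^((0.0429 − 0.1097) × 117/365)
= 0.6849 · e^-0.021413 = 0.6849 × 0.978815
F = 0.6704 USD per NZD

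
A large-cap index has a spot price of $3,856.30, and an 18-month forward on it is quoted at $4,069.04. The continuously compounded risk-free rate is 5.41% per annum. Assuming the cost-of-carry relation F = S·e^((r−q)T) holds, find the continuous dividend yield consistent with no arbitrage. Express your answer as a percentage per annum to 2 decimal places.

From F = S·e^((r−q)T): (r − q) = ln(F/S)/T
ln(4069.04/3856.30) = ln(1.055167) = 0.053699
(r − q) = 0.053699 / (18/12) = 0.035799
q = r − ln(F/S)/T = 0.0541 − 0.035799 = 0.018301
q = 1.83%

1.83%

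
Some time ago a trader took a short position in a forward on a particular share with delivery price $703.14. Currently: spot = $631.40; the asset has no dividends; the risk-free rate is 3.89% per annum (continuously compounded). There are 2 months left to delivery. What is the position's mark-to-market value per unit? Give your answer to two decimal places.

$67.20

Current fair forward for the remaining 2 months: F = S·e^(r·T), r = 0.0389
F = 631.40 · e^(0.0389 × 2/12) = 631.40 × 1.006504 = 635.5066
Value of long forward = (F − K)·e^(−rT) = (635.5066 − 703.14) · e^(−0.0389·2/12)
= -67.6334 × 0.993538 = -67.20
Short position value = −(long value) = $67.20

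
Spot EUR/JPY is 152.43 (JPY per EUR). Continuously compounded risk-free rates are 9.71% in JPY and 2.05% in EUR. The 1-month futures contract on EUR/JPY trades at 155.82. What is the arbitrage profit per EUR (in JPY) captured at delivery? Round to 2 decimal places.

Fair futures: F* = S·e^(carry·T), with carry = (r_JPY − r_EUR) = 0.0971 − 0.0205 = 0.0766
F* = 152.43 · e^(0.0766 × 1/12) = 152.43 · e^0.006383 = 152.43 × 1.006403 = 153.4060
Market 155.82 > fair 153.4060: forward overpriced → cash-and-carry (buy spot, short the forward).
At maturity, profit = |F_mkt − F*| = |155.82 − 153.4060| = 2.41 per EUR (in JPY)

2.41 per EUR (in JPY)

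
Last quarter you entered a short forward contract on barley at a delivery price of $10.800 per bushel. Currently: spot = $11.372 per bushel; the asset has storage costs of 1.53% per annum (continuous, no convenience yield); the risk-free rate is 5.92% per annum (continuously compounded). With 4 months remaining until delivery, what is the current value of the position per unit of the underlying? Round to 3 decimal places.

-$0.841 per bushel

Current fair forward for the remaining 4 months: F = S·e^((r + u)·T), (r + u) = 0.0592 + 0.0153 = 0.0745
F = 11.372 · e^(0.0745 × 4/12) = 11.372 × 1.025144 = 11.6579
Value of long forward = (F − K)·e^(−rT) = (11.6579 − 10.800) · e^(−0.0592·4/12)
= 0.8579 × 0.980460 = 0.841
Short position value = −(long value) = -$0.841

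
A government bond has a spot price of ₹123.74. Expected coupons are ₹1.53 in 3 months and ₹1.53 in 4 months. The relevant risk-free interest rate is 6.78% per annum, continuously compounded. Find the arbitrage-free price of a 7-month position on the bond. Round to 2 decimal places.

PV(coupons) I = 1.53·e^(−0.0678·3/12) + 1.53·e^(−0.0678·4/12)
I = 1.5043 + 1.4958 = 3.0001
F = (S − I)·e^(rT) = (123.74 − 3.0001) · e^(0.0678·7/12)
= 120.7399 · e^0.039550 = 120.7399 × 1.040343 = ₹125.61

₹125.61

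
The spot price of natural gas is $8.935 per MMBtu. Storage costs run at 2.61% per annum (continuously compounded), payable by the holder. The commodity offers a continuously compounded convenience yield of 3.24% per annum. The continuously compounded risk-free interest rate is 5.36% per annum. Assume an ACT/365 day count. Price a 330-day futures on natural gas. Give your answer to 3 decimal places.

$9.325 per MMBtu

Net carry = r + u − y = 0.0536 + 0.0261 − 0.0324 = 0.0473
F = S·e^((r+u−y)T) = 8.935 · e^(0.0473 × 330/365) = 8.935 · e^0.042764
= 8.935 × 1.043692 = $9.325 per MMBtu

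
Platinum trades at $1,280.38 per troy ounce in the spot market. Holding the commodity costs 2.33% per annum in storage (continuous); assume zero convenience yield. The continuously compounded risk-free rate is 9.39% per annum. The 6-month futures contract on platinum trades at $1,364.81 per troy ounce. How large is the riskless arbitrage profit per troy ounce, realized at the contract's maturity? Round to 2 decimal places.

$7.16 per troy ounce

Fair futures: F* = S·e^(carry·T), with carry = (r + u) = 0.0939 + 0.0233 = 0.1172
F* = 1280.38 · e^(0.1172 × 6/12) = 1280.38 · e^0.05860000 = 1280.38 × 1.06035102 = $1357.6522
Market $1364.81 > fair $1357.6522: forward overpriced → cash-and-carry (buy spot, short the forward).
At maturity, profit = |F_mkt − F*| = |1364.81 − 1357.6522| = $7.16 per troy ounce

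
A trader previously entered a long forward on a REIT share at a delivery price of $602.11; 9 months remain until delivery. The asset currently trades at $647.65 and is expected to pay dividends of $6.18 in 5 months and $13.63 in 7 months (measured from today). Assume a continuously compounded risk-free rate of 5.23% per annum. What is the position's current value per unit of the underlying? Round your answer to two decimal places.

$49.43

PV(remaining dividends) I = 6.18·e^(−0.0523·5/12) + 13.63·e^(−0.0523·7/12) = 19.2672
Current forward F = (S − I)·e^(rT) = (647.65 − 19.2672)·e^(0.0523·9/12) = 628.3828 × 1.040004 = 653.5206
Value (long) = (F − K)·e^(−rT) = (653.5206 − 602.11) × 0.961534 = 49.4330
Value = $49.43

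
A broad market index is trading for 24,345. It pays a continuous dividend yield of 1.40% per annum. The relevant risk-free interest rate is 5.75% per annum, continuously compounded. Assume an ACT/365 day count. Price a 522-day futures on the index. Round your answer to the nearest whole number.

25,908

F = S·e^((r − q)T) = 24345 · e^((0.0575 − 0.0140) × 522/365)
= 24345 · e^0.062211 = 24345 × 1.064187
F = 25,908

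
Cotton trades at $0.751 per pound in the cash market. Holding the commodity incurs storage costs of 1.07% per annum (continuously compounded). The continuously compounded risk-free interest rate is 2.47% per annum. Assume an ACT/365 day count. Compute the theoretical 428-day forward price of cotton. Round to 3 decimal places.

$0.783 per pound

Net carry = r + u − y = 0.0247 + 0.0107 − 0.0000 = 0.0354
F = S·e^((r+u−y)T) = 0.751 · e^(0.0354 × 428/365) = 0.751 · e^0.041510
= 0.751 × 1.042384 = $0.783 per pound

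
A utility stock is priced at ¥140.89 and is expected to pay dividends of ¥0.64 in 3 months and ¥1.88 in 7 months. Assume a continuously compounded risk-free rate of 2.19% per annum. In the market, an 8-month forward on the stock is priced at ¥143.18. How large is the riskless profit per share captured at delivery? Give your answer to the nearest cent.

PV(dividends) I = 0.64·e^(−0.0219·3/12) + 1.88·e^(−0.0219·7/12) = 2.4926
Fair forward F* = (S − I)·e^(rT) = (140.89 − 2.4926)·e^0.014600 = 138.3974 × 1.014707 = 140.4328
Market ¥143.18 > fair 140.4328: forward overpriced → cash-and-carry (borrow at r, buy the stock and collect the dividends, short the forward).
Profit at T = |F_mkt − F*| = |143.18 − 140.4328| = ¥2.75 per share

¥2.75 per share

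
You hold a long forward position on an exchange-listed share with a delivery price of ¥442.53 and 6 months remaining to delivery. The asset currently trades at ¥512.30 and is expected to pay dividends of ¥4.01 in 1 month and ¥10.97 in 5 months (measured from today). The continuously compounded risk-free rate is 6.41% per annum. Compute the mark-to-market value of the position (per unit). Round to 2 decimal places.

PV(remaining dividends) I = 4.01·e^(−0.0641·1/12) + 10.97·e^(−0.0641·5/12) = 14.6695
Current forward F = (S − I)·e^(rT) = (512.30 − 14.6695)·e^(0.0641·6/12) = 497.6305 × 1.032569 = 513.8378
Value (long) = (F − K)·e^(−rT) = (513.8378 − 442.53) × 0.968458 = 69.0586
Value = ¥69.06

¥69.06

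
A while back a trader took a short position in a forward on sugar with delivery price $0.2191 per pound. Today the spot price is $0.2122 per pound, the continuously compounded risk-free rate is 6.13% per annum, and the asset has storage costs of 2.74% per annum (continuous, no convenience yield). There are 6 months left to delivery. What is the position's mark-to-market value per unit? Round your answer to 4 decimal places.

-$0.0026 per pound

Current fair forward for the remaining 6 months: F = S·e^((r + u)·T), (r + u) = 0.0613 + 0.0274 = 0.0887
F = 0.2122 · e^(0.0887 × 6/12) = 0.2122 × 1.045348 = 0.2218
Value of long forward = (F − K)·e^(−rT) = (0.2218 − 0.2191) · e^(−0.0613·6/12)
= 0.0027 × 0.969815 = 0.0026
Short position value = −(long value) = -$0.0026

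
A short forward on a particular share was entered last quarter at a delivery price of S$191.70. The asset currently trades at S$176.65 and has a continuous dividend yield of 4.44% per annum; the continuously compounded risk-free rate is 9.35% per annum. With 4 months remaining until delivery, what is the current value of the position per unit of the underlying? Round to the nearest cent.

Current fair forward for the remaining 4 months: F = S·e^((r − q)·T), (r − q) = 0.0935 − 0.0444 = 0.0491
F = 176.65 · e^(0.0491 × 4/12) = 176.65 × 1.016501 = 179.5649
Value of long forward = (F − K)·e^(−rT) = (179.5649 − 191.70) · e^(−0.0935·4/12)
= -12.1351 × 0.969314 = -11.76
Short position value = −(long value) = S$11.76

S$11.76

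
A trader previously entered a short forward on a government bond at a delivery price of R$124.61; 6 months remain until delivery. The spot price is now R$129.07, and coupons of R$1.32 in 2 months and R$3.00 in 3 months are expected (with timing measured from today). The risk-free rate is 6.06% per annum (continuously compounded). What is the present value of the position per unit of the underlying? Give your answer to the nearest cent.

PV(remaining coupons) I = 1.32·e^(−0.0606·2/12) + 3.00·e^(−0.0606·3/12) = 4.2616
Current forward F = (S − I)·e^(rT) = (129.07 − 4.2616)·e^(0.0606·6/12) = 124.8084 × 1.030764 = 128.6480
Value (long) = (F − K)·e^(−rT) = (128.6480 − 124.61) × 0.970154 = 3.9175
Short position value = −(long value) = -R$3.92

-R$3.92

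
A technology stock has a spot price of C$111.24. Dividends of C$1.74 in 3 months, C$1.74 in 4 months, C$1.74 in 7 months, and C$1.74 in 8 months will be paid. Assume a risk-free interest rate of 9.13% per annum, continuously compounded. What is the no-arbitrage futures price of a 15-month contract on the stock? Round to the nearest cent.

PV(dividends) I = 1.74·e^(−0.0913·3/12) + 1.74·e^(−0.0913·4/12) + 1.74·e^(−0.0913·7/12) + 1.74·e^(−0.0913·8/12)
I = 1.7007 + 1.6878 + 1.6498 + 1.6373 = 6.6756
F = (S − I)·e^(rT) = (111.24 − 6.6756) · e^(0.0913·15/12)
= 104.5644 · e^0.114125 = 104.5644 × 1.120892 = C$117.21

C$117.21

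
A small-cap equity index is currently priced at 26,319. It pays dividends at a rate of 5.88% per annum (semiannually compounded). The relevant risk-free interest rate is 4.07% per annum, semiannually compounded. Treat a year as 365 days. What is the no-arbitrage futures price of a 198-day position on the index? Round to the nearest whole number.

26,068

F = S · (1+r/2)^(2T) / (1+q/2)^(2T)
= 26319 × 1.022097 / 1.031936 = 26319 × 0.990465
F = 26,068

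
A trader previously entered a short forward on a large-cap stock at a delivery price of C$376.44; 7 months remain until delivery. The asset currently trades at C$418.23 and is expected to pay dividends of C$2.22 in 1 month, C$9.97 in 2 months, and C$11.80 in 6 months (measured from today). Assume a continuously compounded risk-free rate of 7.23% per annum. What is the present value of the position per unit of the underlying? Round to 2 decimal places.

PV(remaining dividends) I = 2.22·e^(−0.0723·1/12) + 9.97·e^(−0.0723·2/12) + 11.80·e^(−0.0723·6/12) = 23.4383
Current forward F = (S − I)·e^(rT) = (418.23 − 23.4383)·e^(0.0723·7/12) = 394.7917 × 1.043077 = 411.7981
Value (long) = (F − K)·e^(−rT) = (411.7981 − 376.44) × 0.958702 = 33.8979
Short position value = −(long value) = -C$33.90

-C$33.90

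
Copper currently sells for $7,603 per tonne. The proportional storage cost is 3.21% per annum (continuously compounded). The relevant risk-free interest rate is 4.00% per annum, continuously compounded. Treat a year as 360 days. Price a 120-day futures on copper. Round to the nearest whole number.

$7,788 per tonne

Net carry = r + u − y = 0.0400 + 0.0321 − 0.0000 = 0.0721
F = S·e^((r+u−y)T) = 7603 · e^(0.0721 × 120/360) = 7603 · e^0.024033
= 7603 × 1.024324 = $7,788 per tonne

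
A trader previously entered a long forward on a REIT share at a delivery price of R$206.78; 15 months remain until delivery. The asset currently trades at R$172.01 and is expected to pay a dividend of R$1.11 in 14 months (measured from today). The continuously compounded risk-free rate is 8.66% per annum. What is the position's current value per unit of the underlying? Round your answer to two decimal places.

-R$14.56

PV(remaining dividends) I = 1.11·e^(−0.0866·14/12) = 1.0033
Current forward F = (S − I)·e^(rT) = (172.01 − 1.0033)·e^(0.0866·15/12) = 171.0067 × 1.114326 = 190.5572
Value (long) = (F − K)·e^(−rT) = (190.5572 − 206.78) × 0.897403 = -14.5584
Value = -R$14.56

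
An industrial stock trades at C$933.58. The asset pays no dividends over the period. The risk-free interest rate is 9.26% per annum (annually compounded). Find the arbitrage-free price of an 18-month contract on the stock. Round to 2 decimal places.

F = S · (1+r)^T
= 933.58 × 1.142068
F = C$1,066.21

C$1,066.21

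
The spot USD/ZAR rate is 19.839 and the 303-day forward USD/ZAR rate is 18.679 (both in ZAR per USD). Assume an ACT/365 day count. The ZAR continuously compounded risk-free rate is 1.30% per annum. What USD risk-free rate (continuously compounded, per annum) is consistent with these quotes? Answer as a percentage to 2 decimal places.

8.56%

F = S·e^((r_ZAR − r_USD)T) ⇒ r_USD = r_ZAR − ln(F/S)/T
ln(18.679/19.839) = -0.060250; /(303/365) = -0.072578
r_USD = 0.0130 + 0.072578 = 0.085578
r_USD = 8.56%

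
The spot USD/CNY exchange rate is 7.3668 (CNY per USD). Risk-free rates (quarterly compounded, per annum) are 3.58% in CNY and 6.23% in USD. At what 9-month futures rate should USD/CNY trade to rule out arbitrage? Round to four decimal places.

By covered interest parity, F = S · (1+r_CNY/4)^(4T) / (1+r_USD/4)^(4T)
= 7.3668 × 1.027091 / 1.047457 = 7.3668 × 0.980557
F = 7.2236 CNY per USD

7.2236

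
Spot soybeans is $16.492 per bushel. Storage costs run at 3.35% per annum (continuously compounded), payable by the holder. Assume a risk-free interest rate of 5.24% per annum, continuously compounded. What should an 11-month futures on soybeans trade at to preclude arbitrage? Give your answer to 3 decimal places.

Net carry = r + u − y = 0.0524 + 0.0335 − 0.0000 = 0.0859
F = S·e^((r+u−y)T) = 16.492 · e^(0.0859 × 11/12) = 16.492 · e^0.078742
= 16.492 × 1.081925 = $17.843 per bushel

$17.843 per bushel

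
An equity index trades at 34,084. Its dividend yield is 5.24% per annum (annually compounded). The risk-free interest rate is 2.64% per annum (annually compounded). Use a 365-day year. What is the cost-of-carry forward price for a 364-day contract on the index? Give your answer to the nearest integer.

33,244

F = S · (1+r)^T / (1+q)^T
= 34084 × 1.026327 / 1.052253 = 34084 × 0.975361
F = 33,244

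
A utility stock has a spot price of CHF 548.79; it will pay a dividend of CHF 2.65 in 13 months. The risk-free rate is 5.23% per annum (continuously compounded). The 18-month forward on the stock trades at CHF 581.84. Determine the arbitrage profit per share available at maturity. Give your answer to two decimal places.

CHF 9.03 per share

PV(dividends) I = 2.65·e^(−0.0523·13/12) = 2.5040
Fair forward F* = (S − I)·e^(rT) = (548.79 − 2.5040)·e^0.078450 = 546.2860 × 1.081609 = 590.8679
Market CHF 581.84 < fair 590.8679: forward underpriced → reverse cash-and-carry (short the stock, invest proceeds at r, pay the dividends, go long the forward).
Profit at T = |F_mkt − F*| = |581.84 − 590.8679| = CHF 9.03 per share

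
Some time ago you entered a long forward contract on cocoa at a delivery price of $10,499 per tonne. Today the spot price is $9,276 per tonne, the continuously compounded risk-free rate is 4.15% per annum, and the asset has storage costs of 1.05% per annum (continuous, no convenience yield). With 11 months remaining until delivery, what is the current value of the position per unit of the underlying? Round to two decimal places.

Current fair forward for the remaining 11 months: F = S·e^((r + u)·T), (r + u) = 0.0415 + 0.0105 = 0.0520
F = 9276 · e^(0.0520 × 11/12) = 9276 × 1.04882099 = 9728.8635
Value of long forward = (F − K)·e^(−rT) = (9728.8635 − 10499) · e^(−0.0415·11/12)
= -770.1365 × 0.96267283 = -741.39

-$741.39 per tonne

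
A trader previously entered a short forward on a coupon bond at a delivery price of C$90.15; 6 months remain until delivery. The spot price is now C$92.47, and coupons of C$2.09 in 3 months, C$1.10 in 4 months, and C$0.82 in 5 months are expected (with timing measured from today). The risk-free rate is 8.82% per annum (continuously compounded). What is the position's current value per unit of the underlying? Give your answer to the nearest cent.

PV(remaining coupons) I = 2.09·e^(−0.0882·3/12) + 1.10·e^(−0.0882·4/12) + 0.82·e^(−0.0882·5/12) = 3.9030
Current forward F = (S − I)·e^(rT) = (92.47 − 3.9030)·e^(0.0882·6/12) = 88.5670 × 1.045087 = 92.5602
Value (long) = (F − K)·e^(−rT) = (92.5602 − 90.15) × 0.956858 = 2.3062
Short position value = −(long value) = -C$2.31

-C$2.31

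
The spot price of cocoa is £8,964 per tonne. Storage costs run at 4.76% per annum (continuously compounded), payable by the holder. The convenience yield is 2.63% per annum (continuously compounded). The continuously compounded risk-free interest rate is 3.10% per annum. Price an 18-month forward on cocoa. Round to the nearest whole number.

£9,696 per tonne

Net carry = r + u − y = 0.0310 + 0.0476 − 0.0263 = 0.0523
F = S·e^((r+u−y)T) = 8964 · e^(0.0523 × 18/12) = 8964 · e^0.078450
= 8964 × 1.081609 = £9,696 per tonne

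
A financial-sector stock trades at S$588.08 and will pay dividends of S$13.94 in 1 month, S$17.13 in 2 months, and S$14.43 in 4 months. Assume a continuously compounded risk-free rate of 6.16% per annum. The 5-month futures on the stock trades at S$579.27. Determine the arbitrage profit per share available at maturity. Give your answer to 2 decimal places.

S$22.03 per share

PV(dividends) I = 13.94·e^(−0.0616·1/12) + 17.13·e^(−0.0616·2/12) + 14.43·e^(−0.0616·4/12) = 44.9604
Fair futures F* = (S − I)·e^(rT) = (588.08 − 44.9604)·e^0.025667 = 543.1196 × 1.025999 = 557.2402
Market S$579.27 > fair 557.2402: forward overpriced → cash-and-carry (borrow at r, buy the stock and collect the dividends, short the forward).
Profit at T = |F_mkt − F*| = |579.27 − 557.2402| = S$22.03 per share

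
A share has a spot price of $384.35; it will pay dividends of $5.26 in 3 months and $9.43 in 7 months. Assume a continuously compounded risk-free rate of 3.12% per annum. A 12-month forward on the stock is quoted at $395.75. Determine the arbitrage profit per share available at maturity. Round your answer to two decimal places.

$14.16 per share

PV(dividends) I = 5.26·e^(−0.0312·3/12) + 9.43·e^(−0.0312·7/12) = 14.4791
Fair forward F* = (S − I)·e^(rT) = (384.35 − 14.4791)·e^0.031200 = 369.8709 × 1.031692 = 381.5928
Market $395.75 > fair 381.5928: forward overpriced → cash-and-carry (borrow at r, buy the stock and collect the dividends, short the forward).
Profit at T = |F_mkt − F*| = |395.75 − 381.5928| = $14.16 per share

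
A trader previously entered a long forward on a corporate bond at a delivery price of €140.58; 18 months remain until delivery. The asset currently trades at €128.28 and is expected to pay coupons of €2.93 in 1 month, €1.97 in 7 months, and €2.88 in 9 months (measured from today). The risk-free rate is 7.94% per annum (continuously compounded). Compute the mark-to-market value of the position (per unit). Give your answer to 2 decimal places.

-€4.02

PV(remaining coupons) I = 2.93·e^(−0.0794·1/12) + 1.97·e^(−0.0794·7/12) + 2.88·e^(−0.0794·9/12) = 7.5050
Current forward F = (S − I)·e^(rT) = (128.28 − 7.5050)·e^(0.0794·18/12) = 120.7750 × 1.126483 = 136.0510
Value (long) = (F − K)·e^(−rT) = (136.0510 − 140.58) × 0.887719 = -4.0205
Value = -€4.02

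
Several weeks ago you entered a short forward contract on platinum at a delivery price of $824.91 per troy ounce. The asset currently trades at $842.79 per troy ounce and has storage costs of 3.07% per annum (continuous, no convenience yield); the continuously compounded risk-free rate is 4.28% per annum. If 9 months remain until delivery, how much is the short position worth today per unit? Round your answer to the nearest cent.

-$63.57 per troy ounce

Current fair forward for the remaining 9 months: F = S·e^((r + u)·T), (r + u) = 0.0428 + 0.0307 = 0.0735
F = 842.79 · e^(0.0735 × 9/12) = 842.79 × 1.056673 = 890.5534
Value of long forward = (F − K)·e^(−rT) = (890.5534 − 824.91) · e^(−0.0428·9/12)
= 65.6434 × 0.968410 = 63.57
Short position value = −(long value) = -$63.57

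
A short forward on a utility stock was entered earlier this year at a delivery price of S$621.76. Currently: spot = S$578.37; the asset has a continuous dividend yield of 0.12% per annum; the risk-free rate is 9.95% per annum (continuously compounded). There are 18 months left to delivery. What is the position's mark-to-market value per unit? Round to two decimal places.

-S$41.77

Current fair forward for the remaining 18 months: F = S·e^((r − q)·T), (r − q) = 0.0995 − 0.0012 = 0.0983
F = 578.37 · e^(0.0983 × 18/12) = 578.37 × 1.158875 = 670.2585
Value of long forward = (F − K)·e^(−rT) = (670.2585 − 621.76) · e^(−0.0995·18/12)
= 48.4985 × 0.861354 = 41.77
Short position value = −(long value) = -S$41.77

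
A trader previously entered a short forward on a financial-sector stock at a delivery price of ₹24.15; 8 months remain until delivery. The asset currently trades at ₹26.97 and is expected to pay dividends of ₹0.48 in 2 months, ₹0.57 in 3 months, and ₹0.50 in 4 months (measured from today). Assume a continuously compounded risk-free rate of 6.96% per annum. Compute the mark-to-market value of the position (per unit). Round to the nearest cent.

PV(remaining dividends) I = 0.48·e^(−0.0696·2/12) + 0.57·e^(−0.0696·3/12) + 0.50·e^(−0.0696·4/12) = 1.5232
Current forward F = (S − I)·e^(rT) = (26.97 − 1.5232)·e^(0.0696·8/12) = 25.4468 × 1.047493 = 26.6553
Value (long) = (F − K)·e^(−rT) = (26.6553 − 24.15) × 0.954660 = 2.3917
Short position value = −(long value) = -₹2.39

-₹2.39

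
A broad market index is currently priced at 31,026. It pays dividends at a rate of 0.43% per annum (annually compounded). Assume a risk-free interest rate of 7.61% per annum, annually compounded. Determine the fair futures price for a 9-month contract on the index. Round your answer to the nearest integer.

F = S · (1+r)^T / (1+q)^T
= 31026 × 1.056549 / 1.003223 = 31026 × 1.053155
F = 32,675

32,675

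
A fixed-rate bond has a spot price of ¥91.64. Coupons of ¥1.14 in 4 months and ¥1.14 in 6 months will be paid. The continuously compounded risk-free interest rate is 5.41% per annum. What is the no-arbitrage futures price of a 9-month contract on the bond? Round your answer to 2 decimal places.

PV(coupons) I = 1.14·e^(−0.0541·4/12) + 1.14·e^(−0.0541·6/12)
I = 1.1196 + 1.1096 = 2.2292
F = (S − I)·e^(rT) = (91.64 − 2.2292) · e^(0.0541·9/12)
= 89.4108 · e^0.040575 = 89.4108 × 1.041409 = ¥93.11

¥93.11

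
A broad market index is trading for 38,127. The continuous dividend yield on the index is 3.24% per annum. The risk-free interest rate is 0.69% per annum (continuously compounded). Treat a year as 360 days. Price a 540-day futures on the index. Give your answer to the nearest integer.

F = S·e^((r − q)T) = 38127 · e^((0.0069 − 0.0324) × 540/360)
= 38127 · e^-0.038250 = 38127 × 0.962472
F = 36,696

36,696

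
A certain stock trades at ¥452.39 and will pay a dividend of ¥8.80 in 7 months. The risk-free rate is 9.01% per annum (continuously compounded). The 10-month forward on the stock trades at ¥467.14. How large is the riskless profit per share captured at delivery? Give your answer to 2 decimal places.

PV(dividends) I = 8.80·e^(−0.0901·7/12) = 8.3494
Fair forward F* = (S − I)·e^(rT) = (452.39 − 8.3494)·e^0.075083 = 444.0406 × 1.077974 = 478.6642
Market ¥467.14 < fair 478.6642: forward underpriced → reverse cash-and-carry (short the stock, invest proceeds at r, pay the dividends, go long the forward).
Profit at T = |F_mkt − F*| = |467.14 − 478.6642| = ¥11.52 per share

¥11.52 per share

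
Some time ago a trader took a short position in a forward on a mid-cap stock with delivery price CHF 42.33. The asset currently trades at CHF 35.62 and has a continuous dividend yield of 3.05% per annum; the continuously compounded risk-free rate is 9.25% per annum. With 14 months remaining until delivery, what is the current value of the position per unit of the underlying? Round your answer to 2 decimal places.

Current fair forward for the remaining 14 months: F = S·e^((r − q)·T), (r − q) = 0.0925 − 0.0305 = 0.0620
F = 35.62 · e^(0.0620 × 14/12) = 35.62 × 1.075014 = 38.2920
Value of long forward = (F − K)·e^(−rT) = (38.2920 − 42.33) · e^(−0.0925·14/12)
= -4.0380 × 0.897702 = -3.62
Short position value = −(long value) = CHF 3.62

CHF 3.62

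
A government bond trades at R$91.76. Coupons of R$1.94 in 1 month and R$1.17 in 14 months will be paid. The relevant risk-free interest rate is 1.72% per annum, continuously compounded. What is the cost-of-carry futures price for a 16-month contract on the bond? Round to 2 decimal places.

R$90.73

PV(coupons) I = 1.94·e^(−0.0172·1/12) + 1.17·e^(−0.0172·14/12)
I = 1.9372 + 1.1468 = 3.0840
F = (S − I)·e^(rT) = (91.76 − 3.0840) · e^(0.0172·16/12)
= 88.6760 · e^0.022933 = 88.6760 × 1.023198 = R$90.73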